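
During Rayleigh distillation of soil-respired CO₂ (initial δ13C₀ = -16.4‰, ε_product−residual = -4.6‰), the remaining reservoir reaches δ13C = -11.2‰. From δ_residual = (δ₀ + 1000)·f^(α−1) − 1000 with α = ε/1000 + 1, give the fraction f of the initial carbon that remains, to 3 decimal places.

0.318

α − 1 = ε/1000 = -0.0046
(δ_res + 1000)/(δ₀ + 1000) = (-11.2 + 1000)/(-16.4 + 1000) = 988.8/983.6 = 1.005287
f = 1.005287^(1/-0.0046) = exp(ln(1.005287)/-0.0046) = exp(0.00527/-0.0046)
f = exp(-1.1463) = 0.3178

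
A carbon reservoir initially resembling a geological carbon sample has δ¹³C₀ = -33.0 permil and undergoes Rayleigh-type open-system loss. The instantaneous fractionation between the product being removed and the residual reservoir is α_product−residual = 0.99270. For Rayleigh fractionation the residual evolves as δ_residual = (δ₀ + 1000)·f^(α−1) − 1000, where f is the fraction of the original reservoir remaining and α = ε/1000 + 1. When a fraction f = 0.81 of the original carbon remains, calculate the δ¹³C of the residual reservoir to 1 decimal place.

Rayleigh residual: δ_res = (δ₀ + 1000)·f^(α−1) − 1000
α − 1 = -0.00730
f^(α−1) = 0.81^(-0.00730) = 1.001539
δ_res = (-33.0 + 1000) × 1.001539 − 1000 = 968.489 − 1000 = -31.51 permil

-31.5 permil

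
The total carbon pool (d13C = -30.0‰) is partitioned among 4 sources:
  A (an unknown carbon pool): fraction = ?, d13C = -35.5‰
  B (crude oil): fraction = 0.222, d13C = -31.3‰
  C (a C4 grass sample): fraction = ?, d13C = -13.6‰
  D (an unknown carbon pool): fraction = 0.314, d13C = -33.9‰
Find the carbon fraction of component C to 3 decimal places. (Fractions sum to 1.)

0.186

Let f_C and f_A be the unknown fractions; fractions sum to 1 so f_C + f_A = 0.464.
Mass balance: Σ fᵢ·δᵢ = δ_bulk ⇒ f_C·(-13.6) + f_A·(-35.5) = -30.0 − (-17.593) = -12.407
Substitute f_A = 0.464 − f_C:
f_C·(-13.6 − -35.5) = -12.407 − 0.464×(-35.5) = 4.065
f_C = 4.065 / 21.9 = 0.1856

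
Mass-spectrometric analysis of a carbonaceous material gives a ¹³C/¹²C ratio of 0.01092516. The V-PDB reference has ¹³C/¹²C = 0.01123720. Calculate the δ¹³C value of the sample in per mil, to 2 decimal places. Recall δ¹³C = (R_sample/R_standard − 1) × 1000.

-27.77 per mil

δ¹³C = (R_sample / R_standard − 1) × 1000
R_sample / R_standard = 0.01092516 / 0.01123720 = 0.972232
δ¹³C = (0.972232 − 1) × 1000 = -27.768 per mil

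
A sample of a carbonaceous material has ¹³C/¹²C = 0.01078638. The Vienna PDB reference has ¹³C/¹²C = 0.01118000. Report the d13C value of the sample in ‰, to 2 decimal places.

-35.21‰

d13C = (R_sample / R_standard − 1) × 1000
R_sample / R_standard = 0.01078638 / 0.01118000 = 0.964792
d13C = (0.964792 − 1) × 1000 = -35.208‰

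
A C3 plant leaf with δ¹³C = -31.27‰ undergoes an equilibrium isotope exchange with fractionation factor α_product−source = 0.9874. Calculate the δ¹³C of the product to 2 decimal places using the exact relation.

δ_product = (δ_source + 1000)·α − 1000
δ_product = (-31.27 + 1000) × 0.9874 − 1000
δ_product = 956.524 − 1000 = -43.476‰

-43.48‰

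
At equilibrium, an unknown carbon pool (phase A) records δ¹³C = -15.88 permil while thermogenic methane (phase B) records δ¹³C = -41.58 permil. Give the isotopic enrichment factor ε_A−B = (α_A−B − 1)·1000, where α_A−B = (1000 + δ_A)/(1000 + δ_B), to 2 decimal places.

26.81 permil

α_A−B = (1000 + -15.88) / (1000 + -41.58) = 984.12 / 958.42 = 1.026815
ε_A−B = (1.026815 − 1) × 1000 = 26.815 permil
(The approximation ε ≈ δ_A − δ_B would give 25.70 permil.)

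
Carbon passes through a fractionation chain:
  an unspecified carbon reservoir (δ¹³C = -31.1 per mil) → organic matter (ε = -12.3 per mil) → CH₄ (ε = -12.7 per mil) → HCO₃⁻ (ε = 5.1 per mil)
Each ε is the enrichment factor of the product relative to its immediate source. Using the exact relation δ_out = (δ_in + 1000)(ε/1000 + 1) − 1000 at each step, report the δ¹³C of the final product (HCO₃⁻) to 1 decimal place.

-50.4 per mil

step 1: δ = (-31.10 + 1000)·(-12.3/1000 + 1) − 1000 = -43.02 per mil
step 2: δ = (-43.02 + 1000)·(-12.7/1000 + 1) − 1000 = -55.17 per mil
step 3: δ = (-55.17 + 1000)·(5.1/1000 + 1) − 1000 = -50.35 per mil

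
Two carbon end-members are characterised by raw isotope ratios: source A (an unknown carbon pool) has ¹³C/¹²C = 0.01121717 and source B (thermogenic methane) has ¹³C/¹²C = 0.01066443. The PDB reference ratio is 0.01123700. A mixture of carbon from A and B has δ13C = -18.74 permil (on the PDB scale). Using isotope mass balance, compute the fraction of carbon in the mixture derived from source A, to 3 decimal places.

δ_A = (0.01121717/0.01123700 − 1)×1000 = (0.998235 − 1)×1000 = -1.765 permil
δ_B = (0.01066443/0.01123700 − 1)×1000 = (0.949046 − 1)×1000 = -50.954 permil
f_A = (δ_mix − δ_B)/(δ_A − δ_B) = (-18.74 − (-50.954))/(-1.765 − (-50.954))
f_A = 32.214 / 49.189 = 0.6549

0.655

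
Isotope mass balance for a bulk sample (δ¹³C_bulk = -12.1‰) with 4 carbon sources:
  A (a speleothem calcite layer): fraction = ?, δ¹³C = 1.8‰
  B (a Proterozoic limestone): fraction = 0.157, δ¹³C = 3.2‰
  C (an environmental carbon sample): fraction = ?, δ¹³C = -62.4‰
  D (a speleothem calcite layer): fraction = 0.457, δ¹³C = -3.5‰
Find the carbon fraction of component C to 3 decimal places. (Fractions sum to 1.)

0.182

Let f_C and f_A be the unknown fractions; fractions sum to 1 so f_C + f_A = 0.386.
Mass balance: Σ fᵢ·δᵢ = δ_bulk ⇒ f_C·(-62.4) + f_A·(1.8) = -12.1 − (-1.097) = -11.003
Substitute f_A = 0.386 − f_C:
f_C·(-62.4 − 1.8) = -11.003 − 0.386×(1.8) = -11.698
f_C = -11.698 / -64.2 = 0.1822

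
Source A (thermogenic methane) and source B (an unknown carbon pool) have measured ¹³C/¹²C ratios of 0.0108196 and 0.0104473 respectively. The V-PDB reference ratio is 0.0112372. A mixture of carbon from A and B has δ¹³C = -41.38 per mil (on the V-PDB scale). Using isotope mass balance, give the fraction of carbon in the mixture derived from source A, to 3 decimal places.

δ_A = (0.0108196/0.0112372 − 1)×1000 = (0.962838 − 1)×1000 = -37.162 per mil
δ_B = (0.0104473/0.0112372 − 1)×1000 = (0.929707 − 1)×1000 = -70.293 per mil
f_A = (δ_mix − δ_B)/(δ_A − δ_B) = (-41.38 − (-70.293))/(-37.162 − (-70.293))
f_A = 28.913 / 33.131 = 0.8727

0.873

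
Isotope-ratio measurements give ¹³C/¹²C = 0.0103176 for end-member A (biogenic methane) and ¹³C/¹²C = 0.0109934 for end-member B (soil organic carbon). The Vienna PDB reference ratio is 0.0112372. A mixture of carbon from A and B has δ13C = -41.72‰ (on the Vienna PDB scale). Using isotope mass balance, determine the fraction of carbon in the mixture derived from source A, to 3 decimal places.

δ_A = (0.0103176/0.0112372 − 1)×1000 = (0.918165 − 1)×1000 = -81.835‰
δ_B = (0.0109934/0.0112372 − 1)×1000 = (0.978304 − 1)×1000 = -21.696‰
f_A = (δ_mix − δ_B)/(δ_A − δ_B) = (-41.72 − (-21.696))/(-81.835 − (-21.696))
f_A = -20.024 / -60.140 = 0.3330

0.333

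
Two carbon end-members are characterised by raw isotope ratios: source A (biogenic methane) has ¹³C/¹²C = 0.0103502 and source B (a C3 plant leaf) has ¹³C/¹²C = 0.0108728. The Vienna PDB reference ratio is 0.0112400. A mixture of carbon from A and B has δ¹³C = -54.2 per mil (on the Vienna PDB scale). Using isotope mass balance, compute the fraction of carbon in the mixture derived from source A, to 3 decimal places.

0.463

δ_A = (0.0103502/0.0112400 − 1)×1000 = (0.920836 − 1)×1000 = -79.164 per mil
δ_B = (0.0108728/0.0112400 − 1)×1000 = (0.967331 − 1)×1000 = -32.669 per mil
f_A = (δ_mix − δ_B)/(δ_A − δ_B) = (-54.2 − (-32.669))/(-79.164 − (-32.669))
f_A = -21.531 / -46.495 = 0.4631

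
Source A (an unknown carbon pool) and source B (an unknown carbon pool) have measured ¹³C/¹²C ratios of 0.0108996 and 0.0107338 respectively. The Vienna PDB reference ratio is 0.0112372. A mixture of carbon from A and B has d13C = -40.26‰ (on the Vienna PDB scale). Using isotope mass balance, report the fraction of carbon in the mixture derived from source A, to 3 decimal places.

δ_A = (0.0108996/0.0112372 − 1)×1000 = (0.969957 − 1)×1000 = -30.043‰
δ_B = (0.0107338/0.0112372 − 1)×1000 = (0.955202 − 1)×1000 = -44.798‰
f_A = (δ_mix − δ_B)/(δ_A − δ_B) = (-40.26 − (-44.798))/(-30.043 − (-44.798))
f_A = 4.538 / 14.755 = 0.3075

0.308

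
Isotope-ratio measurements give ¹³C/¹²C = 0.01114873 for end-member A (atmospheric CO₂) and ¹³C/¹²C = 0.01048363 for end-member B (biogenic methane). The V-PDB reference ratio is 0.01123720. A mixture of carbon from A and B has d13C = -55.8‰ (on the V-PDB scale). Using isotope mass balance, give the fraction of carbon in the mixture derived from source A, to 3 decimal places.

0.190

δ_A = (0.01114873/0.01123720 − 1)×1000 = (0.992127 − 1)×1000 = -7.873‰
δ_B = (0.01048363/0.01123720 − 1)×1000 = (0.932940 − 1)×1000 = -67.060‰
f_A = (δ_mix − δ_B)/(δ_A − δ_B) = (-55.8 − (-67.060))/(-7.873 − (-67.060))
f_A = 11.260 / 59.187 = 0.1902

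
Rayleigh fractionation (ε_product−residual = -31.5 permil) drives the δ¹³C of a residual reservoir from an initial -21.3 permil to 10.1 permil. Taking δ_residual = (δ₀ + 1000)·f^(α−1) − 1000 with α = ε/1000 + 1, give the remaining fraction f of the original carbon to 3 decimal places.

α − 1 = ε/1000 = -0.0315
(δ_res + 1000)/(δ₀ + 1000) = (10.1 + 1000)/(-21.3 + 1000) = 1010.1/978.7 = 1.032083
f = 1.032083^(1/-0.0315) = exp(ln(1.032083)/-0.0315) = exp(0.03158/-0.0315)
f = exp(-1.0025) = 0.3670

0.367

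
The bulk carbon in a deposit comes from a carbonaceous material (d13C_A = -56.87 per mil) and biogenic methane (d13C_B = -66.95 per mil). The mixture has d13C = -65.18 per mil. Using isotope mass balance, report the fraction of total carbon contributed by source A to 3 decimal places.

δ_mix = f_A·δ_A + (1 − f_A)·δ_B  ⇒  f_A = (δ_mix − δ_B)/(δ_A − δ_B)
f_A = (-65.18 − (-66.95)) / (-56.87 − (-66.95))
f_A = 1.77 / 10.08 = 0.1756

0.176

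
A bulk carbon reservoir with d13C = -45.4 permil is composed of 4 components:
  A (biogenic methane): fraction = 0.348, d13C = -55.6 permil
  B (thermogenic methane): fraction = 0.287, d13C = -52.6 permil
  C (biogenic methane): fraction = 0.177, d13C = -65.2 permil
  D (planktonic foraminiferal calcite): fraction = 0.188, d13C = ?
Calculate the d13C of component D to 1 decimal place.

3.1 permil

Isotope mass balance: δ_bulk = Σ fᵢ·δᵢ.
-45.4 = 0.348×(-55.6) + 0.287×(-52.6) + 0.177×(-65.2) + 0.188×δ_D
0.188·δ_D = -45.4 − (-45.985) = 0.585
δ_D = 0.585 / 0.188 = 3.11 permil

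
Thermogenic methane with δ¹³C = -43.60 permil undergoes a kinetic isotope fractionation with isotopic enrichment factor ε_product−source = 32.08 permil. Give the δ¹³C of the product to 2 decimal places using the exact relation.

-12.92 permil

Exactly, δ_product = (δ_source + 1000)·(ε/1000 + 1) − 1000.
δ_product = (-43.60 + 1000) × (32.08/1000 + 1) − 1000
δ_product = -12.919 permil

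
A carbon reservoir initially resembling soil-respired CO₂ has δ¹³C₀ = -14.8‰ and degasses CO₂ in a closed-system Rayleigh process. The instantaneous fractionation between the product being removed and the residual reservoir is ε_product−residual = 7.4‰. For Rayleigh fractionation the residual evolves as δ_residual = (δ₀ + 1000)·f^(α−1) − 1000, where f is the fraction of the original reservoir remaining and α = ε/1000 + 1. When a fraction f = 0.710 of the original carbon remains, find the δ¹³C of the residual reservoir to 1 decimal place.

Rayleigh residual: δ_res = (δ₀ + 1000)·f^(α−1) − 1000
α = ε/1000 + 1 = 1.00740, so α − 1 = 0.00740
f^(α−1) = 0.710^(0.00740) = 0.997469
δ_res = (-14.8 + 1000) × 0.997469 − 1000 = 982.706 − 1000 = -17.29‰

-17.3‰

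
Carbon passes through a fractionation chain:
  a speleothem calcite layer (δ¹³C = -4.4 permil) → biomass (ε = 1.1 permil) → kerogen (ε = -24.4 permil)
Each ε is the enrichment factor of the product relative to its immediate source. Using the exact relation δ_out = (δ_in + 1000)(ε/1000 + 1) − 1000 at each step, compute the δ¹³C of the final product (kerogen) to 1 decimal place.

step 1: δ = (-4.40 + 1000)·(1.1/1000 + 1) − 1000 = -3.30 permil
step 2: δ = (-3.30 + 1000)·(-24.4/1000 + 1) − 1000 = -27.62 permil

-27.6 permil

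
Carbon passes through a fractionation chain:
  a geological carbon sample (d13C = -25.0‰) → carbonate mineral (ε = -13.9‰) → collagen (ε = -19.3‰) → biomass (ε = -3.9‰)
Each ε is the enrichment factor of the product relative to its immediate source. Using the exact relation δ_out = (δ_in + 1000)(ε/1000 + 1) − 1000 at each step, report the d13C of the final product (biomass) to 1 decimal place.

step 1: δ = (-25.00 + 1000)·(-13.9/1000 + 1) − 1000 = -38.55‰
step 2: δ = (-38.55 + 1000)·(-19.3/1000 + 1) − 1000 = -57.11‰
step 3: δ = (-57.11 + 1000)·(-3.9/1000 + 1) − 1000 = -60.79‰

-60.8‰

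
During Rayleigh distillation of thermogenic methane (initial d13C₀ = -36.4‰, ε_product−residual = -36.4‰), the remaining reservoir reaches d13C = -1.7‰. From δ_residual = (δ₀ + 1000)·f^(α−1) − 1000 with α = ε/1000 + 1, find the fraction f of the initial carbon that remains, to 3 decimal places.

0.378

α − 1 = ε/1000 = -0.0364
(δ_res + 1000)/(δ₀ + 1000) = (-1.7 + 1000)/(-36.4 + 1000) = 998.3/963.6 = 1.036011
f = 1.036011^(1/-0.0364) = exp(ln(1.036011)/-0.0364) = exp(0.03538/-0.0364)
f = exp(-0.9719) = 0.3784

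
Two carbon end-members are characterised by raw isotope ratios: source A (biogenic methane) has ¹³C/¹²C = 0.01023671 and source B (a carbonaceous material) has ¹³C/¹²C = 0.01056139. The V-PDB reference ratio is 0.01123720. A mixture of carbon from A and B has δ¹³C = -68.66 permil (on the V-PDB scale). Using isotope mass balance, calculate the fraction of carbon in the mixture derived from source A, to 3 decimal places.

δ_A = (0.01023671/0.01123720 − 1)×1000 = (0.910966 − 1)×1000 = -89.034 permil
δ_B = (0.01056139/0.01123720 − 1)×1000 = (0.939860 − 1)×1000 = -60.140 permil
f_A = (δ_mix − δ_B)/(δ_A − δ_B) = (-68.66 − (-60.140))/(-89.034 − (-60.140))
f_A = -8.520 / -28.893 = 0.2949

0.295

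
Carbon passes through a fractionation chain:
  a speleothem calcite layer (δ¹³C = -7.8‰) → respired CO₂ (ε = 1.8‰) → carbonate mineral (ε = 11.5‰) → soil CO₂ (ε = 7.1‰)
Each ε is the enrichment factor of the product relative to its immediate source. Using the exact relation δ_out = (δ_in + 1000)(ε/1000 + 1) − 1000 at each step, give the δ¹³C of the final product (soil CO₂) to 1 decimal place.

12.6‰

step 1: δ = (-7.80 + 1000)·(1.8/1000 + 1) − 1000 = -6.01‰
step 2: δ = (-6.01 + 1000)·(11.5/1000 + 1) − 1000 = 5.42‰
step 3: δ = (5.42 + 1000)·(7.1/1000 + 1) − 1000 = 12.56‰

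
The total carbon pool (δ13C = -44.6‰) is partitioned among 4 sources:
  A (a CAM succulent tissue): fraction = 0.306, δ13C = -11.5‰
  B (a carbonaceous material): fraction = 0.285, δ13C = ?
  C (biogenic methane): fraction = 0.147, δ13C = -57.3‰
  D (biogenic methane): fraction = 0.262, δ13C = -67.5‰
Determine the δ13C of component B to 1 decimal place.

Isotope mass balance: δ_bulk = Σ fᵢ·δᵢ.
-44.6 = 0.306×(-11.5) + 0.285×δ_B + 0.147×(-57.3) + 0.262×(-67.5)
0.285·δ_B = -44.6 − (-29.627) = -14.973
δ_B = -14.973 / 0.285 = -52.54‰

-52.5‰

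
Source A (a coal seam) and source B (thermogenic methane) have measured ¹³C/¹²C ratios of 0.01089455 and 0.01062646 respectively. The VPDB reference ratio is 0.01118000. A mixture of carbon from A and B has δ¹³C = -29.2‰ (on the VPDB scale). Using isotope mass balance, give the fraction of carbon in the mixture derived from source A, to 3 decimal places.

0.847

δ_A = (0.01089455/0.01118000 − 1)×1000 = (0.974468 − 1)×1000 = -25.532‰
δ_B = (0.01062646/0.01118000 − 1)×1000 = (0.950488 − 1)×1000 = -49.512‰
f_A = (δ_mix − δ_B)/(δ_A − δ_B) = (-29.2 − (-49.512))/(-25.532 − (-49.512))
f_A = 20.312 / 23.979 = 0.8470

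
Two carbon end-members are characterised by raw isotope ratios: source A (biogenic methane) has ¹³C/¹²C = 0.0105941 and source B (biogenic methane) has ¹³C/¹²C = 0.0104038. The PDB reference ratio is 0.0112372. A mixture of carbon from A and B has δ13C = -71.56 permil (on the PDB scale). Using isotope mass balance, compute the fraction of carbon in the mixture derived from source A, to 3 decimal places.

0.154

δ_A = (0.0105941/0.0112372 − 1)×1000 = (0.942770 − 1)×1000 = -57.230 permil
δ_B = (0.0104038/0.0112372 − 1)×1000 = (0.925836 − 1)×1000 = -74.164 permil
f_A = (δ_mix − δ_B)/(δ_A − δ_B) = (-71.56 − (-74.164))/(-57.230 − (-74.164))
f_A = 2.604 / 16.935 = 0.1538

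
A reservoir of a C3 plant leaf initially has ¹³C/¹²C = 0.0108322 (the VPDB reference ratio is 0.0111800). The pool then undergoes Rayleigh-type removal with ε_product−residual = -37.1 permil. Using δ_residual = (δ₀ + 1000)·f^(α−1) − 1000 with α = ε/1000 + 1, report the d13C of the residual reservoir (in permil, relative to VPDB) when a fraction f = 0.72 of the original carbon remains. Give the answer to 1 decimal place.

δ₀ = (0.0108322/0.0111800 − 1)×1000 = (0.968891 − 1)×1000 = -31.109 permil
α − 1 = ε/1000 = -0.0371
f^(α−1) = 0.72^(-0.0371) = 1.012262
δ_res = (-31.109 + 1000) × 1.012262 − 1000 = 980.771 − 1000 = -19.23 permil

-19.2 permil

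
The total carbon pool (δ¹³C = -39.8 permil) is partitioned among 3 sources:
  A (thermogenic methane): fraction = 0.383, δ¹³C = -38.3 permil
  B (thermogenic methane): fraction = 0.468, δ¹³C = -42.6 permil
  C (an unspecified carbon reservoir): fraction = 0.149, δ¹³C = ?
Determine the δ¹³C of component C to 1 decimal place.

-34.9 permil

Isotope mass balance: δ_bulk = Σ fᵢ·δᵢ.
-39.8 = 0.383×(-38.3) + 0.468×(-42.6) + 0.149×δ_C
0.149·δ_C = -39.8 − (-34.606) = -5.194
δ_C = -5.194 / 0.149 = -34.86 permil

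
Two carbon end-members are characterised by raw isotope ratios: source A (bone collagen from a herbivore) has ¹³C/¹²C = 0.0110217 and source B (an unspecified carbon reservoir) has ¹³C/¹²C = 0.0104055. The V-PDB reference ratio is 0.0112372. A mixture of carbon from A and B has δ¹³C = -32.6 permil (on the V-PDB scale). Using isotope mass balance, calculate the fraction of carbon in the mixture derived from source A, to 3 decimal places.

0.755

δ_A = (0.0110217/0.0112372 − 1)×1000 = (0.980823 − 1)×1000 = -19.177 permil
δ_B = (0.0104055/0.0112372 − 1)×1000 = (0.925987 − 1)×1000 = -74.013 permil
f_A = (δ_mix − δ_B)/(δ_A − δ_B) = (-32.6 − (-74.013))/(-19.177 − (-74.013))
f_A = 41.413 / 54.836 = 0.7552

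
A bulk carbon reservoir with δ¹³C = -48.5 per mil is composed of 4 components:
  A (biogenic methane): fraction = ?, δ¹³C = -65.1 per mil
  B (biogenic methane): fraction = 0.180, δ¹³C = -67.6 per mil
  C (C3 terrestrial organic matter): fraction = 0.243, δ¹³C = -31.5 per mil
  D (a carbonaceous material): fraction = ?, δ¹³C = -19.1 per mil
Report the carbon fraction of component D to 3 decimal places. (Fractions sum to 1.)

Let f_D and f_A be the unknown fractions; fractions sum to 1 so f_D + f_A = 0.577.
Mass balance: Σ fᵢ·δᵢ = δ_bulk ⇒ f_D·(-19.1) + f_A·(-65.1) = -48.5 − (-19.822) = -28.678
Substitute f_A = 0.577 − f_D:
f_D·(-19.1 − -65.1) = -28.678 − 0.577×(-65.1) = 8.885
f_D = 8.885 / 46.0 = 0.1932

0.193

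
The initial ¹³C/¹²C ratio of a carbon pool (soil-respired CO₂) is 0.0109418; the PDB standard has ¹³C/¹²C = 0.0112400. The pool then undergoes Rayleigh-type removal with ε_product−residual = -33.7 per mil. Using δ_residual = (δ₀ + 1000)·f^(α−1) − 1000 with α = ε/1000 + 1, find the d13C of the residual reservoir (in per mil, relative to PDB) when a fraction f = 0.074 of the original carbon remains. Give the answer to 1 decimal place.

δ₀ = (0.0109418/0.0112400 − 1)×1000 = (0.973470 − 1)×1000 = -26.530 per mil
α − 1 = ε/1000 = -0.0337
f^(α−1) = 0.074^(-0.0337) = 1.091709
δ_res = (-26.530 + 1000) × 1.091709 − 1000 = 1062.746 − 1000 = 62.75 per mil

62.7 per mil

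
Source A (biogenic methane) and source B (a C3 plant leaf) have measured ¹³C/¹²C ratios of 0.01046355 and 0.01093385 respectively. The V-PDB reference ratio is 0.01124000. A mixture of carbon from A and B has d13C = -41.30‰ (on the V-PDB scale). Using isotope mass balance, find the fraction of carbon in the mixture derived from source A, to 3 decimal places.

0.336

δ_A = (0.01046355/0.01124000 − 1)×1000 = (0.930921 − 1)×1000 = -69.079‰
δ_B = (0.01093385/0.01124000 − 1)×1000 = (0.972762 − 1)×1000 = -27.238‰
f_A = (δ_mix − δ_B)/(δ_A − δ_B) = (-41.30 − (-27.238))/(-69.079 − (-27.238))
f_A = -14.062 / -41.842 = 0.3361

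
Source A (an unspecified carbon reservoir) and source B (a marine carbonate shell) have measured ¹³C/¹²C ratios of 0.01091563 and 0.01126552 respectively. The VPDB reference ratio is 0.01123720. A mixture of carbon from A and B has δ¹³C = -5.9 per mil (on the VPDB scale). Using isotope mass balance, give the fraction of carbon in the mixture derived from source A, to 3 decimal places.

0.270

δ_A = (0.01091563/0.01123720 − 1)×1000 = (0.971383 − 1)×1000 = -28.617 per mil
δ_B = (0.01126552/0.01123720 − 1)×1000 = (1.002520 − 1)×1000 = 2.520 per mil
f_A = (δ_mix − δ_B)/(δ_A − δ_B) = (-5.9 − (2.520))/(-28.617 − (2.520))
f_A = -8.420 / -31.137 = 0.2704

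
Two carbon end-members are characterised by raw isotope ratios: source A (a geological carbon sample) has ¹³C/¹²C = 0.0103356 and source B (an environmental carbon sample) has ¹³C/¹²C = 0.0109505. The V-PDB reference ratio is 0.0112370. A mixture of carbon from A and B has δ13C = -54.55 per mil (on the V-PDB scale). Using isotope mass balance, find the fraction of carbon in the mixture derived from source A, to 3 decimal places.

δ_A = (0.0103356/0.0112370 − 1)×1000 = (0.919783 − 1)×1000 = -80.217 per mil
δ_B = (0.0109505/0.0112370 − 1)×1000 = (0.974504 − 1)×1000 = -25.496 per mil
f_A = (δ_mix − δ_B)/(δ_A − δ_B) = (-54.55 − (-25.496))/(-80.217 − (-25.496))
f_A = -29.054 / -54.721 = 0.5309

0.531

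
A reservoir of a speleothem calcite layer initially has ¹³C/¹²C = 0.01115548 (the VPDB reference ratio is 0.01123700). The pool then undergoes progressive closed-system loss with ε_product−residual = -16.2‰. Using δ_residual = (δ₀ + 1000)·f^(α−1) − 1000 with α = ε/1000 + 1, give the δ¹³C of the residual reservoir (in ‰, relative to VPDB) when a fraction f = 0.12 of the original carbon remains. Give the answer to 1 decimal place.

27.4‰

δ₀ = (0.01115548/0.01123700 − 1)×1000 = (0.992745 − 1)×1000 = -7.255‰
α − 1 = ε/1000 = -0.0162
f^(α−1) = 0.12^(-0.0162) = 1.034945
δ_res = (-7.255 + 1000) × 1.034945 − 1000 = 1027.437 − 1000 = 27.44‰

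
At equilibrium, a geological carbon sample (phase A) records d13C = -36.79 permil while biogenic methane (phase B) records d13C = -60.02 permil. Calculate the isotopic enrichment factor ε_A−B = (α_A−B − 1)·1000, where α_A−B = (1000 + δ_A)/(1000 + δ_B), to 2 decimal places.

24.71 permil

α_A−B = (1000 + -36.79) / (1000 + -60.02) = 963.21 / 939.98 = 1.024713
ε_A−B = (1.024713 − 1) × 1000 = 24.713 permil
(The approximation ε ≈ δ_A − δ_B would give 23.23 permil.)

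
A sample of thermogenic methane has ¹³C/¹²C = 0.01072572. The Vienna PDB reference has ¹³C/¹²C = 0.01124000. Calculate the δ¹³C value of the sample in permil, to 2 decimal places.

δ¹³C = (R_sample / R_standard − 1) × 1000
R_sample / R_standard = 0.01072572 / 0.01124000 = 0.954246
δ¹³C = (0.954246 − 1) × 1000 = -45.754 permil

-45.75 permil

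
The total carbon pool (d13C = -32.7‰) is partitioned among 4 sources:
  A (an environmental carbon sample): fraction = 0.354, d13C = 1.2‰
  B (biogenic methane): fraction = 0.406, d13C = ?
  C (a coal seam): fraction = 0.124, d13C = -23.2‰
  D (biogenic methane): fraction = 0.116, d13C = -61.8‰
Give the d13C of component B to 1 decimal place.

-56.8‰

Isotope mass balance: δ_bulk = Σ fᵢ·δᵢ.
-32.7 = 0.354×(1.2) + 0.406×δ_B + 0.124×(-23.2) + 0.116×(-61.8)
0.406·δ_B = -32.7 − (-9.621) = -23.079
δ_B = -23.079 / 0.406 = -56.85‰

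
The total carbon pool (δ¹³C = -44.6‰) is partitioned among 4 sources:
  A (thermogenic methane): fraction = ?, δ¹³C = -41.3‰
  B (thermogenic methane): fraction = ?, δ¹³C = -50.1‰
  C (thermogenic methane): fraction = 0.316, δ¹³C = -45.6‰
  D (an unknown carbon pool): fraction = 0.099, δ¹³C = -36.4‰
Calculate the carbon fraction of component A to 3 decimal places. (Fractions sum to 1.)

0.309

Let f_A and f_B be the unknown fractions; fractions sum to 1 so f_A + f_B = 0.585.
Mass balance: Σ fᵢ·δᵢ = δ_bulk ⇒ f_A·(-41.3) + f_B·(-50.1) = -44.6 − (-18.013) = -26.587
Substitute f_B = 0.585 − f_A:
f_A·(-41.3 − -50.1) = -26.587 − 0.585×(-50.1) = 2.722
f_A = 2.722 / 8.8 = 0.3093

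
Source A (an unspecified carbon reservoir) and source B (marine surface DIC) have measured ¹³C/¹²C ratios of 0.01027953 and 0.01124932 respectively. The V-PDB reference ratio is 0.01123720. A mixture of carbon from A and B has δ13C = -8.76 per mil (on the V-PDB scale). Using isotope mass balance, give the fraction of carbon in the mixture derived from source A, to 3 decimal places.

0.114

δ_A = (0.01027953/0.01123720 − 1)×1000 = (0.914777 − 1)×1000 = -85.223 per mil
δ_B = (0.01124932/0.01123720 − 1)×1000 = (1.001079 − 1)×1000 = 1.079 per mil
f_A = (δ_mix − δ_B)/(δ_A − δ_B) = (-8.76 − (1.079))/(-85.223 − (1.079))
f_A = -9.839 / -86.302 = 0.1140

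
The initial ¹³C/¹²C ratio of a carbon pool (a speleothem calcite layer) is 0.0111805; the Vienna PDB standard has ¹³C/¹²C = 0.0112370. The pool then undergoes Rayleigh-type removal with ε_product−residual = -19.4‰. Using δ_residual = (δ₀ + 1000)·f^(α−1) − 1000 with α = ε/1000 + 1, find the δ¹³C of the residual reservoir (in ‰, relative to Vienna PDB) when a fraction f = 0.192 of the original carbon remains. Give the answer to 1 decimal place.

27.3‰

δ₀ = (0.0111805/0.0112370 − 1)×1000 = (0.994972 − 1)×1000 = -5.028‰
α − 1 = ε/1000 = -0.0194
f^(α−1) = 0.192^(-0.0194) = 1.032533
δ_res = (-5.028 + 1000) × 1.032533 − 1000 = 1027.341 − 1000 = 27.34‰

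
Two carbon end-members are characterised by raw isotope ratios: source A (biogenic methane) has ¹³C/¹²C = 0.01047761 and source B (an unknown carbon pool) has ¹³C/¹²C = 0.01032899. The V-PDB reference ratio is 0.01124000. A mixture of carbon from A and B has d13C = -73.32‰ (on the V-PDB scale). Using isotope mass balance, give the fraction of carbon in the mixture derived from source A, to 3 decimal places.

δ_A = (0.01047761/0.01124000 − 1)×1000 = (0.932172 − 1)×1000 = -67.828‰
δ_B = (0.01032899/0.01124000 − 1)×1000 = (0.918949 − 1)×1000 = -81.051‰
f_A = (δ_mix − δ_B)/(δ_A − δ_B) = (-73.32 − (-81.051))/(-67.828 − (-81.051))
f_A = 7.731 / 13.222 = 0.5847

0.585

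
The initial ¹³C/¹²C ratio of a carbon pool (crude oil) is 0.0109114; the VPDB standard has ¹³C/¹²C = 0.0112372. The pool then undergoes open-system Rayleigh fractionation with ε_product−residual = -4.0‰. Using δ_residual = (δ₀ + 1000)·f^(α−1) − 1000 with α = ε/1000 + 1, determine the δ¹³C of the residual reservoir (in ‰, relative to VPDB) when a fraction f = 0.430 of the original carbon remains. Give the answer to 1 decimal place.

-25.7‰

δ₀ = (0.0109114/0.0112372 − 1)×1000 = (0.971007 − 1)×1000 = -28.993‰
α − 1 = ε/1000 = -0.0040
f^(α−1) = 0.430^(-0.0040) = 1.003382
δ_res = (-28.993 + 1000) × 1.003382 − 1000 = 974.291 − 1000 = -25.71‰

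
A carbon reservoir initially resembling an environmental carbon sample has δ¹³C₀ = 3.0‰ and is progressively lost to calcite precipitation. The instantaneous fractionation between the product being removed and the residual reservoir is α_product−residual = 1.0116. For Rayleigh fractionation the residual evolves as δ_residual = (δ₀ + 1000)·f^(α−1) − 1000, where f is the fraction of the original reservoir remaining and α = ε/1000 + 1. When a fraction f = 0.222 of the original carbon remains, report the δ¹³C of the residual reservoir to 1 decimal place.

-14.4‰

Rayleigh residual: δ_res = (δ₀ + 1000)·f^(α−1) − 1000
α − 1 = 0.01160
f^(α−1) = 0.222^(0.01160) = 0.982693
δ_res = (3.0 + 1000) × 0.982693 − 1000 = 985.641 − 1000 = -14.36‰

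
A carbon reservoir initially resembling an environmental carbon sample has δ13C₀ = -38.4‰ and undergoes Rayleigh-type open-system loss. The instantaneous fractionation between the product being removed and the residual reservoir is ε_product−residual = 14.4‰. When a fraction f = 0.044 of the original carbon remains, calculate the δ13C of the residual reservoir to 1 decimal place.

-80.7‰

Rayleigh residual: δ_res = (δ₀ + 1000)·f^(α−1) − 1000
α = ε/1000 + 1 = 1.01440, so α − 1 = 0.01440
f^(α−1) = 0.044^(0.01440) = 0.956017
δ_res = (-38.4 + 1000) × 0.956017 − 1000 = 919.306 − 1000 = -80.69‰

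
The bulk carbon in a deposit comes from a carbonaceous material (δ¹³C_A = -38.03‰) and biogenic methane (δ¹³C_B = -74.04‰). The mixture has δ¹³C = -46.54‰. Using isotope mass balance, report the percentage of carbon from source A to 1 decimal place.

δ_mix = f_A·δ_A + (1 − f_A)·δ_B  ⇒  f_A = (δ_mix − δ_B)/(δ_A − δ_B)
f_A = (-46.54 − (-74.04)) / (-38.03 − (-74.04))
f_A = 27.50 / 36.01 = 0.7637

76.4%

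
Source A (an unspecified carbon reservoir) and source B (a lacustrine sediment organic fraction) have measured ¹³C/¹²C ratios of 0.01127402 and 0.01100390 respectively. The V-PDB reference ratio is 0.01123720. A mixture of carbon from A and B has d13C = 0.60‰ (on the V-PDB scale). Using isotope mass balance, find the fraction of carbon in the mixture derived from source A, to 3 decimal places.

0.889

δ_A = (0.01127402/0.01123720 − 1)×1000 = (1.003277 − 1)×1000 = 3.277‰
δ_B = (0.01100390/0.01123720 − 1)×1000 = (0.979239 − 1)×1000 = -20.761‰
f_A = (δ_mix − δ_B)/(δ_A − δ_B) = (0.60 − (-20.761))/(3.277 − (-20.761))
f_A = 21.361 / 24.038 = 0.8887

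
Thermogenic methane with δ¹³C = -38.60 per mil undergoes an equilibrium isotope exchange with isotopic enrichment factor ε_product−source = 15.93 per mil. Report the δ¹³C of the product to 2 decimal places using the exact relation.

-23.28 per mil

Exactly, δ_product = (δ_source + 1000)·(ε/1000 + 1) − 1000.
δ_product = (-38.60 + 1000) × (15.93/1000 + 1) − 1000
δ_product = -23.285 per mil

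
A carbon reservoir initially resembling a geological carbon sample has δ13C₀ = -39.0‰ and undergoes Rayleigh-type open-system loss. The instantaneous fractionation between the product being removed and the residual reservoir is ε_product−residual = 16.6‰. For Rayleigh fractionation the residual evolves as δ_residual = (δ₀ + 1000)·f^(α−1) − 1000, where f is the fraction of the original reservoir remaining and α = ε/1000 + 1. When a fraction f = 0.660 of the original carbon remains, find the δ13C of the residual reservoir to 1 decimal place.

Rayleigh residual: δ_res = (δ₀ + 1000)·f^(α−1) − 1000
α = ε/1000 + 1 = 1.01660, so α − 1 = 0.01660
f^(α−1) = 0.660^(0.01660) = 0.993126
δ_res = (-39.0 + 1000) × 0.993126 − 1000 = 954.394 − 1000 = -45.61‰

-45.6‰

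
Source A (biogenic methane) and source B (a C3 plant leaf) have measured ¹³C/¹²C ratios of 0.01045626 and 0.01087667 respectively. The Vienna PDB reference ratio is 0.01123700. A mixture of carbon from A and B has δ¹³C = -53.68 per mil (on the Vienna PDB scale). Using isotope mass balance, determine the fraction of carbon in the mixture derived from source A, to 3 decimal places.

δ_A = (0.01045626/0.01123700 − 1)×1000 = (0.930521 − 1)×1000 = -69.479 per mil
δ_B = (0.01087667/0.01123700 − 1)×1000 = (0.967934 − 1)×1000 = -32.066 per mil
f_A = (δ_mix − δ_B)/(δ_A − δ_B) = (-53.68 − (-32.066))/(-69.479 − (-32.066))
f_A = -21.614 / -37.413 = 0.5777

0.578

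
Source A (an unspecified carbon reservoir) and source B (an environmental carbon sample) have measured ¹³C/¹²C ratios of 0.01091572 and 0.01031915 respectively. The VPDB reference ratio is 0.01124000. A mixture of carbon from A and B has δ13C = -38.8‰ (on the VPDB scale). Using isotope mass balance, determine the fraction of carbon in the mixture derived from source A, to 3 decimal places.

δ_A = (0.01091572/0.01124000 − 1)×1000 = (0.971149 − 1)×1000 = -28.851‰
δ_B = (0.01031915/0.01124000 − 1)×1000 = (0.918074 − 1)×1000 = -81.926‰
f_A = (δ_mix − δ_B)/(δ_A − δ_B) = (-38.8 − (-81.926))/(-28.851 − (-81.926))
f_A = 43.126 / 53.076 = 0.8125

0.813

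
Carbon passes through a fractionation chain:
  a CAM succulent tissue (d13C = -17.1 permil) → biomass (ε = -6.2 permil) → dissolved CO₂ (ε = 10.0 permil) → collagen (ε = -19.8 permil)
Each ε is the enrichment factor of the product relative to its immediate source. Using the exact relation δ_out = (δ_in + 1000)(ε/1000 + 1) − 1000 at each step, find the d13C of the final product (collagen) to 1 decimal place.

step 1: δ = (-17.10 + 1000)·(-6.2/1000 + 1) − 1000 = -23.19 permil
step 2: δ = (-23.19 + 1000)·(10.0/1000 + 1) − 1000 = -13.43 permil
step 3: δ = (-13.43 + 1000)·(-19.8/1000 + 1) − 1000 = -32.96 permil

-33.0 permil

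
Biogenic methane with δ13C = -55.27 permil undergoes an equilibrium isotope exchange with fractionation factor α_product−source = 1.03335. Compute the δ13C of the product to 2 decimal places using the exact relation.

δ_product = (δ_source + 1000)·α − 1000
δ_product = (-55.27 + 1000) × 1.03335 − 1000
δ_product = 976.237 − 1000 = -23.763 permil

-23.76 permil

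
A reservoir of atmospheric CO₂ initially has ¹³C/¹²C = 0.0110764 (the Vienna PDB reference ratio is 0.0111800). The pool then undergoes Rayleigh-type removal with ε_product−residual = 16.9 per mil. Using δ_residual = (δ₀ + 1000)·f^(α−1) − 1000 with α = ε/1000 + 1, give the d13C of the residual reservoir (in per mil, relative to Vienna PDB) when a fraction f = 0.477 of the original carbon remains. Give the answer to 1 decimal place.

-21.6 per mil

δ₀ = (0.0110764/0.0111800 − 1)×1000 = (0.990733 − 1)×1000 = -9.267 per mil
α − 1 = ε/1000 = 0.0169
f^(α−1) = 0.477^(0.0169) = 0.987568
δ_res = (-9.267 + 1000) × 0.987568 − 1000 = 978.417 − 1000 = -21.58 per mil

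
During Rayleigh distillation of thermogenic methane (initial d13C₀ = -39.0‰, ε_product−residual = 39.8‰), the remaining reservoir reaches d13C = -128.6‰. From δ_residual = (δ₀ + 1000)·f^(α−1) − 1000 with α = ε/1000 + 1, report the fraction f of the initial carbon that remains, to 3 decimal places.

α − 1 = ε/1000 = 0.0398
(δ_res + 1000)/(δ₀ + 1000) = (-128.6 + 1000)/(-39.0 + 1000) = 871.4/961.0 = 0.906764
f = 0.906764^(1/0.0398) = exp(ln(0.906764)/0.0398) = exp(-0.09787/0.0398)
f = exp(-2.4591) = 0.0855

0.086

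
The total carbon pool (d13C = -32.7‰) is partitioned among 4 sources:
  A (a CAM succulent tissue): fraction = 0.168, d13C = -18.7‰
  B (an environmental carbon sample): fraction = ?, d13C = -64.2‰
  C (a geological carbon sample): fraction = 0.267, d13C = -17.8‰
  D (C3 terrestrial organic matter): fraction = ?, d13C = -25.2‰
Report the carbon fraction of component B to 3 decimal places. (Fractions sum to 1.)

0.271

Let f_B and f_D be the unknown fractions; fractions sum to 1 so f_B + f_D = 0.565.
Mass balance: Σ fᵢ·δᵢ = δ_bulk ⇒ f_B·(-64.2) + f_D·(-25.2) = -32.7 − (-7.894) = -24.806
Substitute f_D = 0.565 − f_B:
f_B·(-64.2 − -25.2) = -24.806 − 0.565×(-25.2) = -10.568
f_B = -10.568 / -39.0 = 0.2710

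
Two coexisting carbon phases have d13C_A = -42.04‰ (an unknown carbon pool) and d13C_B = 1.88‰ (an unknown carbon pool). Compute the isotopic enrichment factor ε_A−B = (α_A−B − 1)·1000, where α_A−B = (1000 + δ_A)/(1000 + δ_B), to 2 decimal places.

-43.84‰

α_A−B = (1000 + -42.04) / (1000 + 1.88) = 957.96 / 1001.88 = 0.956162
ε_A−B = (0.956162 − 1) × 1000 = -43.838‰
(The approximation ε ≈ δ_A − δ_B would give -43.92‰.)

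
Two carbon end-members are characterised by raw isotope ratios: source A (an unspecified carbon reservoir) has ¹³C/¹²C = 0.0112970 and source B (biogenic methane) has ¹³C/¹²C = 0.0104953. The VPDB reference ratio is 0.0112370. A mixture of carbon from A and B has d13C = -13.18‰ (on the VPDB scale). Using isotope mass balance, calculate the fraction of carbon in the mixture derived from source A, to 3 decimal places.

δ_A = (0.0112970/0.0112370 − 1)×1000 = (1.005340 − 1)×1000 = 5.340‰
δ_B = (0.0104953/0.0112370 − 1)×1000 = (0.933995 − 1)×1000 = -66.005‰
f_A = (δ_mix − δ_B)/(δ_A − δ_B) = (-13.18 − (-66.005))/(5.340 − (-66.005))
f_A = 52.825 / 71.345 = 0.7404

0.740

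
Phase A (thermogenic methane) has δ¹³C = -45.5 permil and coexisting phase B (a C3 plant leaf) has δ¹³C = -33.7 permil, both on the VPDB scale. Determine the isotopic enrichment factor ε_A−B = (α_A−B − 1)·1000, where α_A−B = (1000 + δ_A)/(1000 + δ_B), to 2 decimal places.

α_A−B = (1000 + -45.5) / (1000 + -33.7) = 954.5 / 966.3 = 0.987788
ε_A−B = (0.987788 − 1) × 1000 = -12.212 permil
(The approximation ε ≈ δ_A − δ_B would give -11.8 permil.)

-12.21 permil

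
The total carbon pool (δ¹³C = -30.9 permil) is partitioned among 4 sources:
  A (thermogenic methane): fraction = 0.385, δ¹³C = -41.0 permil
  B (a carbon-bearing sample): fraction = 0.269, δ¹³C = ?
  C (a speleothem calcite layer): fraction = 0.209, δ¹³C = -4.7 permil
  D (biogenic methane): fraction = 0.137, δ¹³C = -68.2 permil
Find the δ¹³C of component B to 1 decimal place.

-17.8 permil

Isotope mass balance: δ_bulk = Σ fᵢ·δᵢ.
-30.9 = 0.385×(-41.0) + 0.269×δ_B + 0.209×(-4.7) + 0.137×(-68.2)
0.269·δ_B = -30.9 − (-26.111) = -4.789
δ_B = -4.789 / 0.269 = -17.80 permil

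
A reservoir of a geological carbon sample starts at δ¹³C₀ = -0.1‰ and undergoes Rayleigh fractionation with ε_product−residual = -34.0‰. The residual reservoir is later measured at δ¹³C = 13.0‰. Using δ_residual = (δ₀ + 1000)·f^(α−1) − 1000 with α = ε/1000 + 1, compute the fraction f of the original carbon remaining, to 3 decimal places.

0.682

α − 1 = ε/1000 = -0.0340
(δ_res + 1000)/(δ₀ + 1000) = (13.0 + 1000)/(-0.1 + 1000) = 1013.0/999.9 = 1.013101
f = 1.013101^(1/-0.0340) = exp(ln(1.013101)/-0.0340) = exp(0.01302/-0.0340)
f = exp(-0.3828) = 0.6819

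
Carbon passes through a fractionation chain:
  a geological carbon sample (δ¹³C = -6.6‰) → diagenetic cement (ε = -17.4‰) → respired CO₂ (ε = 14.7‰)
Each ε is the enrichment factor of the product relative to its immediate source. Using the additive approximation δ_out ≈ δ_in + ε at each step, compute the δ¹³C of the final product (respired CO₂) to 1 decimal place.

-9.3‰

step 1: δ ≈ -6.6 + (-17.4) = -24.0‰
step 2: δ ≈ -24.0 + (14.7) = -9.3‰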